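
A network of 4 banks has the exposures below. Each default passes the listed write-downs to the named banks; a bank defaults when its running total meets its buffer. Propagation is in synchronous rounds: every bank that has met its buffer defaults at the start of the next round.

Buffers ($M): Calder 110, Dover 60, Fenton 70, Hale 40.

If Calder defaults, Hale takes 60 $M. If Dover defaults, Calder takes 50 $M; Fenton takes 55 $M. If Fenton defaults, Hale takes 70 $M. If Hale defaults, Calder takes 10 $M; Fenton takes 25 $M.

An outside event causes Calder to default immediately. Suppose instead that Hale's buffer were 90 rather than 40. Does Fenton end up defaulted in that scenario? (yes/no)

no

With Hale's buffer at 90:
Round 1 — Calder defaults (initial).
  Hale: +60 → 60 < 90
No further defaults.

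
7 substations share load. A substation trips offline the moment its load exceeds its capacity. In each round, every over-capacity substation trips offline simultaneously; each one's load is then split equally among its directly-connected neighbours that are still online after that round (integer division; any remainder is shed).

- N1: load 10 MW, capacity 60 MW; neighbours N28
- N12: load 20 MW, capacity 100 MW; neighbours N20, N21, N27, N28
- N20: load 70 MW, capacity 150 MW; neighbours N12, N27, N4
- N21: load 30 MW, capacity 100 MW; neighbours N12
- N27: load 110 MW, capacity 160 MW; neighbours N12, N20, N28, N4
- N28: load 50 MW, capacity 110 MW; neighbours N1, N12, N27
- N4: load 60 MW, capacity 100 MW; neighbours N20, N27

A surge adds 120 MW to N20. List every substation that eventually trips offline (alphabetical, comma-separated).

N1, N12, N20, N21, N27, N28, N4

Round 1 — N20 at 190 > 150. N20 trips offline.
  N20 sheds 190 MW to N12, N27, N4: 63 each (1 lost).
    N12: 20+63 = 83 ≤ 100
    N27: 110+63 = 173 > 160
    N4: 60+63 = 123 > 100
Round 2 — N27, N4 trip offline.
  N27 sheds 173 MW to N12, N28: 86 each (1 lost).
    N12: 83+86 = 169 > 100
    N28: 50+86 = 136 > 110
  N4 sheds 123 MW: no online neighbours, lost.
Round 3 — N12, N28 trip offline.
  N12 sheds 169 MW to N21: 169 each.
    N21: 30+169 = 199 > 100
  N28 sheds 136 MW to N1: 136 each.
    N1: 10+136 = 146 > 60
Round 4 — N1, N21 trip offline.
  N1 sheds 146 MW: no online neighbours, lost.
  N21 sheds 199 MW: no online neighbours, lost.
No further trips.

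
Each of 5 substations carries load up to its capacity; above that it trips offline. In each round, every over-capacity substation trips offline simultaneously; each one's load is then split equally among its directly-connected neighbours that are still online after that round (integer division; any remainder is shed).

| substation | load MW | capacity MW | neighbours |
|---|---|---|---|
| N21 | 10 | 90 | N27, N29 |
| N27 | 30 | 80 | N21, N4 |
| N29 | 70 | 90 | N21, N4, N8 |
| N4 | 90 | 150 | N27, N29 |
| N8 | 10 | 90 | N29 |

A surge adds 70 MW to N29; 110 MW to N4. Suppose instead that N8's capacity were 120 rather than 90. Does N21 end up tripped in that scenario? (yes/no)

yes

With N8's capacity at 120:
Round 1 — N29 at 140 > 90; N4 at 200 > 150. N29, N4 trip offline.
  N29 sheds 140 MW to N21, N8: 70 each.
    N21: 10+70 = 80 ≤ 90
    N8: 10+70 = 80 ≤ 120
  N4 sheds 200 MW to N27: 200 each.
    N27: 30+200 = 230 > 80
Round 2 — N27 trips offline.
  N27 sheds 230 MW to N21: 230 each.
    N21: 80+230 = 310 > 90
Round 3 — N21 trips offline.
  N21 sheds 310 MW: no online neighbours, lost.
No further trips.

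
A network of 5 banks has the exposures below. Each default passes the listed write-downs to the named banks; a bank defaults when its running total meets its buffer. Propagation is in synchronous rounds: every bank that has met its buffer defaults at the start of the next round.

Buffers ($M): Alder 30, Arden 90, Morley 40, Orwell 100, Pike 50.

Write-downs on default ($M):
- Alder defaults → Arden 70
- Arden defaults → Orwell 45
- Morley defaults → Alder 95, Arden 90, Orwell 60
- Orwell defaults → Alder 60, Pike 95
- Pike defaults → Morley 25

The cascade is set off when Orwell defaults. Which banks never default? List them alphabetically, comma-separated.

Arden, Morley

Round 1 — Orwell defaults (initial).
  Alder: +60 → 60 ≥ 30
  Pike: +95 → 95 ≥ 50
Round 2 — Alder, Pike default.
  Arden: +70 → 70 < 90
  Morley: +25 → 25 < 40
No further defaults.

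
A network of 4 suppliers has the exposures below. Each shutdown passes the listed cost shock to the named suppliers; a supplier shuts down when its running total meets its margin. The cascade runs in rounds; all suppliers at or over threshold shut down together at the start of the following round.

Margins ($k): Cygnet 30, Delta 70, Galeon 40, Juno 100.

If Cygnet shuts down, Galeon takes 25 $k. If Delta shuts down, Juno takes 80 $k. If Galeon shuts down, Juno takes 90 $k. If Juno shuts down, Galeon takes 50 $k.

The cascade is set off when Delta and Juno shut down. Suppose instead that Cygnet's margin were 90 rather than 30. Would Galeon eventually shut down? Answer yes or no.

With Cygnet's margin at 90:
Round 1 — Delta, Juno shut down (initial).
  Galeon: +50 → 50 ≥ 40
Round 2 — Galeon shuts down.
No further shutdowns.

yes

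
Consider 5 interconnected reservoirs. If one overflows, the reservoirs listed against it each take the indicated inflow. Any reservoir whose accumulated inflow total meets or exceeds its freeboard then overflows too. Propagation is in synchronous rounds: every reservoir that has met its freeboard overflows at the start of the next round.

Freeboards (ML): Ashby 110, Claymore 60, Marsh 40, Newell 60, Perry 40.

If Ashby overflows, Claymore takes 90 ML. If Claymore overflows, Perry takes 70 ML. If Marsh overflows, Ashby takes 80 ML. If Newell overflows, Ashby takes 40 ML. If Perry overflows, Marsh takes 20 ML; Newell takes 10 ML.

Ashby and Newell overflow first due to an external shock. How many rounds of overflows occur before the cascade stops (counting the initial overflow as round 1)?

3

Round 1 — Ashby, Newell overflow (initial).
  Claymore: +90 → 90 ≥ 60
Round 2 — Claymore overflows.
  Perry: +70 → 70 ≥ 40
Round 3 — Perry overflows.
  Marsh: +20 → 20 < 40
No further overflows.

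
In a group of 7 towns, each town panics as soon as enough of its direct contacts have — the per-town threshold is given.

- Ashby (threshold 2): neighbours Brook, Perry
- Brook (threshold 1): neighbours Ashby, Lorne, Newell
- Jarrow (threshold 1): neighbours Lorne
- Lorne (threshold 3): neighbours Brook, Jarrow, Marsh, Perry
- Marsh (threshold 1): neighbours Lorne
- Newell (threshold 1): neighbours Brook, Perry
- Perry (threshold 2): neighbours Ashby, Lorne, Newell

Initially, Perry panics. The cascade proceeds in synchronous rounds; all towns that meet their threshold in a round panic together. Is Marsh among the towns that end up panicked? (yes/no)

Round 1 — Perry panics (initial).
Round 2 — checking thresholds:
  Ashby: 1 of 2 neighbours < 2, not yet.
  Lorne: 1 of 4 neighbours < 3, not yet.
  Newell: 1 of 2 neighbours ≥ 1, panics.
Round 3 — checking thresholds:
  Ashby: 1 of 2 neighbours < 2, not yet.
  Brook: 1 of 3 neighbours ≥ 1, panics.
  Lorne: 1 of 4 neighbours < 3, not yet.
Round 4 — checking thresholds:
  Ashby: 2 of 2 neighbours ≥ 2, panics.
  Lorne: 2 of 4 neighbours < 3, not yet.
Round 5 — no new panics; cascade stops.

no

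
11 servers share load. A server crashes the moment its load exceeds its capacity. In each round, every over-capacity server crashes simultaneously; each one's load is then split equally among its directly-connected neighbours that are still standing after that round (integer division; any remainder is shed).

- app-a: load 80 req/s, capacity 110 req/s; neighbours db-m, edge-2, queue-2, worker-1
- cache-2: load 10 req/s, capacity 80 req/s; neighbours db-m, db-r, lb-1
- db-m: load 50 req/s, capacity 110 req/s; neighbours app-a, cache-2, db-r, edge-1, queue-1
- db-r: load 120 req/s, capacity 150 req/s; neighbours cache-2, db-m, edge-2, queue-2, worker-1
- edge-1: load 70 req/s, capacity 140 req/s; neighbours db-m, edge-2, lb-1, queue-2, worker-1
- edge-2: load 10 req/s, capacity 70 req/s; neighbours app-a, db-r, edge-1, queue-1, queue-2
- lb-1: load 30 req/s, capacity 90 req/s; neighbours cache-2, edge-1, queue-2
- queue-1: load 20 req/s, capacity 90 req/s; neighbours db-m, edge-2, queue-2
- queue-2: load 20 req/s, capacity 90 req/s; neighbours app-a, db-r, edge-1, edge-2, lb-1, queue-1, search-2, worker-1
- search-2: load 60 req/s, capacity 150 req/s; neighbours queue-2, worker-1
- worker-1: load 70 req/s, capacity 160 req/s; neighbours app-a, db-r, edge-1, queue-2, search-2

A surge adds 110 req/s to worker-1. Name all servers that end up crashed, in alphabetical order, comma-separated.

app-a, cache-2, db-m, db-r, edge-1, edge-2, lb-1, queue-1, queue-2, worker-1

Round 1 — worker-1 at 180 > 160. worker-1 crashes.
  worker-1 sheds 180 req/s to app-a, db-r, edge-1, queue-2, search-2: 36 each.
    app-a: 80+36 = 116 > 110
    db-r: 120+36 = 156 > 150
    edge-1: 70+36 = 106 ≤ 140
    queue-2: 20+36 = 56 ≤ 90
    search-2: 60+36 = 96 ≤ 150
Round 2 — app-a, db-r crash.
  app-a sheds 116 req/s to db-m, edge-2, queue-2: 38 each (2 lost).
    db-m: 50+38 = 88 ≤ 110
    edge-2: 10+38 = 48 ≤ 70
    queue-2: 56+38 = 94 > 90
  db-r sheds 156 req/s to cache-2, db-m, edge-2, queue-2: 39 each.
    cache-2: 10+39 = 49 ≤ 80
    db-m: 88+39 = 127 > 110
    edge-2: 48+39 = 87 > 70
    queue-2: 94+39 = 133 > 90
Round 3 — db-m, edge-2, queue-2 crash.
  db-m sheds 127 req/s to cache-2, edge-1, queue-1: 42 each (1 lost).
    cache-2: 49+42 = 91 > 80
    edge-1: 106+42 = 148 > 140
    queue-1: 20+42 = 62 ≤ 90
  edge-2 sheds 87 req/s to edge-1, queue-1: 43 each (1 lost).
    edge-1: 148+43 = 191 > 140
    queue-1: 62+43 = 105 > 90
  queue-2 sheds 133 req/s to edge-1, lb-1, queue-1, search-2: 33 each (1 lost).
    edge-1: 191+33 = 224 > 140
    lb-1: 30+33 = 63 ≤ 90
    queue-1: 105+33 = 138 > 90
    search-2: 96+33 = 129 ≤ 150
Round 4 — cache-2, edge-1, queue-1 crash.
  cache-2 sheds 91 req/s to lb-1: 91 each.
    lb-1: 63+91 = 154 > 90
  edge-1 sheds 224 req/s to lb-1: 224 each.
    lb-1: 154+224 = 378 > 90
  queue-1 sheds 138 req/s: no online neighbours, lost.
Round 5 — lb-1 crashes.
  lb-1 sheds 378 req/s: no online neighbours, lost.
No further crashes.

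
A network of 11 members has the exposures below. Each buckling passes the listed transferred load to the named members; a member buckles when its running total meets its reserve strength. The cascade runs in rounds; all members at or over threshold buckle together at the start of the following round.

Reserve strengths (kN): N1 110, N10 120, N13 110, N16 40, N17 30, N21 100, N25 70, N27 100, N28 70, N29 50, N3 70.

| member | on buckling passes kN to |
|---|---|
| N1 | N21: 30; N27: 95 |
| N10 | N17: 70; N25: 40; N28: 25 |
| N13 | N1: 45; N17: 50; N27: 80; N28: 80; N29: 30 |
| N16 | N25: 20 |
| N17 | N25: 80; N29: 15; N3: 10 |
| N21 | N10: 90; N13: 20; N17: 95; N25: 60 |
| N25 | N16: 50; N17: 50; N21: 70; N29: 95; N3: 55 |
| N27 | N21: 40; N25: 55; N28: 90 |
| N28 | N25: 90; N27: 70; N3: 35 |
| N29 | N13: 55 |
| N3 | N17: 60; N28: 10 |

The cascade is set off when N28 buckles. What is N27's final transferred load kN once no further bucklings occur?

70

Round 1 — N28 buckles (initial).
  N25: +90 → 90 ≥ 70
  N27: +70 → 70 < 100
  N3: +35 → 35 < 70
Round 2 — N25 buckles.
  N16: +50 → 50 ≥ 40
  N17: +50 → 50 ≥ 30
  N21: +70 → 70 < 100
  N29: +95 → 95 ≥ 50
  N3: +55 → 90 ≥ 70
Round 3 — N16, N17, N29, N3 buckle.
  N13: +55 → 55 < 110
No further bucklings.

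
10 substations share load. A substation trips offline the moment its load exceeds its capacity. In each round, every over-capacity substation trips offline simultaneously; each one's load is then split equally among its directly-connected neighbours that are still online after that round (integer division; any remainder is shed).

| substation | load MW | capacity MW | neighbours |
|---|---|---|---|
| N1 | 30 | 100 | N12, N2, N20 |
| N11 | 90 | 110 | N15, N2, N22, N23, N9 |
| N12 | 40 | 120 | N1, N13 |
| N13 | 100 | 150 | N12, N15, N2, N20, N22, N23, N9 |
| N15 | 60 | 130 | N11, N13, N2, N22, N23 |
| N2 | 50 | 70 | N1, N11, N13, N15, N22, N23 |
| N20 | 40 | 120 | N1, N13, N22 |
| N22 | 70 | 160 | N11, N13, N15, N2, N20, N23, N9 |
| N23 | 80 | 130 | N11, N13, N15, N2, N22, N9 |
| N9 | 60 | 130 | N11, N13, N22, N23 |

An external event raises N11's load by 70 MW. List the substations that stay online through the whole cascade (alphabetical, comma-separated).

N1, N12, N13, N15, N20, N22, N23, N9

Round 1 — N11 at 160 > 110. N11 trips offline.
  N11 sheds 160 MW to N15, N2, N22, N23, N9: 32 each.
    N15: 60+32 = 92 ≤ 130
    N2: 50+32 = 82 > 70
    N22: 70+32 = 102 ≤ 160
    N23: 80+32 = 112 ≤ 130
    N9: 60+32 = 92 ≤ 130
Round 2 — N2 trips offline.
  N2 sheds 82 MW to N1, N13, N15, N22, N23: 16 each (2 lost).
    N1: 30+16 = 46 ≤ 100
    N13: 100+16 = 116 ≤ 150
    N15: 92+16 = 108 ≤ 130
    N22: 102+16 = 118 ≤ 160
    N23: 112+16 = 128 ≤ 130
No further trips.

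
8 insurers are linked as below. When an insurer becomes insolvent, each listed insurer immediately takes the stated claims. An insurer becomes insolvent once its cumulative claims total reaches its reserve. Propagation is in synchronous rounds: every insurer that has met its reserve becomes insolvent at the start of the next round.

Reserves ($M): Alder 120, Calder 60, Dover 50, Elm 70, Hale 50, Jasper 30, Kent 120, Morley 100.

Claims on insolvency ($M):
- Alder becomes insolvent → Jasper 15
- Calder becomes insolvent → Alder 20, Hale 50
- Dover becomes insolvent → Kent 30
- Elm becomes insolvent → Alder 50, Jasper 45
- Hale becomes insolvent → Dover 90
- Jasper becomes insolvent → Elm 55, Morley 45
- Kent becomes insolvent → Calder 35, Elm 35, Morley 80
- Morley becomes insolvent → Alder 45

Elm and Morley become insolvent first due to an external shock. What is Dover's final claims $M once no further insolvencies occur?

0

Round 1 — Elm, Morley become insolvent (initial).
  Alder: +50+45 → 95 < 120
  Jasper: +45 → 45 ≥ 30
Round 2 — Jasper becomes insolvent.
No further insolvencies.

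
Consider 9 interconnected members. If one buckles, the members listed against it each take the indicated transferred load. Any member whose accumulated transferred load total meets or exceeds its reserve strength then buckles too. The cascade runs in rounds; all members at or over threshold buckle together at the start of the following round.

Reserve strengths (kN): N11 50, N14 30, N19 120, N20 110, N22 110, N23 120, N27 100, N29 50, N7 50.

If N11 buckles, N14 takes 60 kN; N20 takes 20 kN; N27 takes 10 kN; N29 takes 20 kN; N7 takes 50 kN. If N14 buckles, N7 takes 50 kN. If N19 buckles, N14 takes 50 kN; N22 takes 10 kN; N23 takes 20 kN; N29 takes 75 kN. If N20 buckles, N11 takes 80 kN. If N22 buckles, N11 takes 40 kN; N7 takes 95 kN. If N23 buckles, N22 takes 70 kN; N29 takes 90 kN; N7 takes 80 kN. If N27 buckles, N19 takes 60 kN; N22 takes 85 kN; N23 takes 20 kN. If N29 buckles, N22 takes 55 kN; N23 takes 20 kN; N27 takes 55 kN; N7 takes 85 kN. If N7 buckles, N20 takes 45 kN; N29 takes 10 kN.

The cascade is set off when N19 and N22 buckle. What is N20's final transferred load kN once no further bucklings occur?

45

Round 1 — N19, N22 buckle (initial).
  N11: +40 → 40 < 50
  N14: +50 → 50 ≥ 30
  N23: +20 → 20 < 120
  N29: +75 → 75 ≥ 50
  N7: +95 → 95 ≥ 50
Round 2 — N14, N29, N7 buckle.
  N20: +45 → 45 < 110
  N23: +20 → 40 < 120
  N27: +55 → 55 < 100
No further bucklings.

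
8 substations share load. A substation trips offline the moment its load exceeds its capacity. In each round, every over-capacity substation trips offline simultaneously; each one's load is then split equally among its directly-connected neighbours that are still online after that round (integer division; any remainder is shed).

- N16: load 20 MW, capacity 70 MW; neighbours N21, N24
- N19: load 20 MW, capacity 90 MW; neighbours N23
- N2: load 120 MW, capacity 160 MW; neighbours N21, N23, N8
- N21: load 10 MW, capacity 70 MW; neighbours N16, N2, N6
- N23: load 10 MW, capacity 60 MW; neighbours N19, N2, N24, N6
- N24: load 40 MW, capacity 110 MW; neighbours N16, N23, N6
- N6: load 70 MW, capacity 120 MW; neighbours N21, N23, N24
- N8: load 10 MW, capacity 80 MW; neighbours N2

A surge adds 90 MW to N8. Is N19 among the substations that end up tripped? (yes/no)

Round 1 — N8 at 100 > 80. N8 trips offline.
  N8 sheds 100 MW to N2: 100 each.
    N2: 120+100 = 220 > 160
Round 2 — N2 trips offline.
  N2 sheds 220 MW to N21, N23: 110 each.
    N21: 10+110 = 120 > 70
    N23: 10+110 = 120 > 60
Round 3 — N21, N23 trip offline.
  N21 sheds 120 MW to N16, N6: 60 each.
    N16: 20+60 = 80 > 70
    N6: 70+60 = 130 > 120
  N23 sheds 120 MW to N19, N24, N6: 40 each.
    N19: 20+40 = 60 ≤ 90
    N24: 40+40 = 80 ≤ 110
    N6: 130+40 = 170 > 120
Round 4 — N16, N6 trip offline.
  N16 sheds 80 MW to N24: 80 each.
    N24: 80+80 = 160 > 110
  N6 sheds 170 MW to N24: 170 each.
    N24: 160+170 = 330 > 110
Round 5 — N24 trips offline.
  N24 sheds 330 MW: no online neighbours, lost.
No further trips.

no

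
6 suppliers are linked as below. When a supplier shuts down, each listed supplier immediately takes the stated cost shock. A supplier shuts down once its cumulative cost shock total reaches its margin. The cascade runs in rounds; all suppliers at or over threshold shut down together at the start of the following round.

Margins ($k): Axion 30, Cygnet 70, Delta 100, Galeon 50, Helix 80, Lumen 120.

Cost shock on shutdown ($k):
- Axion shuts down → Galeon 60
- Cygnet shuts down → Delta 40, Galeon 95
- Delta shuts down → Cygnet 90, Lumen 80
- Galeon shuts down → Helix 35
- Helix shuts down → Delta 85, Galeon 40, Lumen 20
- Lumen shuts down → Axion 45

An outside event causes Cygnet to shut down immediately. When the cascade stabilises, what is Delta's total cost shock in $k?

Round 1 — Cygnet shuts down (initial).
  Delta: +40 → 40 < 100
  Galeon: +95 → 95 ≥ 50
Round 2 — Galeon shuts down.
  Helix: +35 → 35 < 80
No further shutdowns.

40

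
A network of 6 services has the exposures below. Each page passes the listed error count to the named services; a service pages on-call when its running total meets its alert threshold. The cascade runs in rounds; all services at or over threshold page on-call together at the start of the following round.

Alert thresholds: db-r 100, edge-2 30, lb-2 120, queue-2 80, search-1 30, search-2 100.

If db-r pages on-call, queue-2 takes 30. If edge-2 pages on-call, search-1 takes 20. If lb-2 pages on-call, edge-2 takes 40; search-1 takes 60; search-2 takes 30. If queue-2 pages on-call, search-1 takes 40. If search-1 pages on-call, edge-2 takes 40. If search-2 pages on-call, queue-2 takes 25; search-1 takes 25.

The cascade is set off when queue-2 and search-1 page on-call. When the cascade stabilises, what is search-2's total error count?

Round 1 — queue-2, search-1 page on-call (initial).
  edge-2: +40 → 40 ≥ 30
Round 2 — edge-2 pages on-call.
No further pages.

0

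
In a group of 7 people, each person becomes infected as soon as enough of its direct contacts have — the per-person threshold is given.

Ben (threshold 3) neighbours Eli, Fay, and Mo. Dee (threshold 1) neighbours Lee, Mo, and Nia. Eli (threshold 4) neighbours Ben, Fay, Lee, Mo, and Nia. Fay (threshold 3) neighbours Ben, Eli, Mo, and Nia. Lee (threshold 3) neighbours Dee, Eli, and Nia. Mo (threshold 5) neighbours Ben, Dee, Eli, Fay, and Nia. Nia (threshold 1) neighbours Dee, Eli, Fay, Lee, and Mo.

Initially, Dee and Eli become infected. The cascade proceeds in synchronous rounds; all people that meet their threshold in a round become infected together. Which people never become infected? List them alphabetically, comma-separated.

Round 1 — Dee, Eli become infected (initial).
Round 2 — checking thresholds:
  Ben: 1 of 3 neighbours < 3, below threshold.
  Fay: 1 of 4 neighbours < 3, below threshold.
  Lee: 2 of 3 neighbours < 3, below threshold.
  Mo: 2 of 5 neighbours < 5, below threshold.
  Nia: 2 of 5 neighbours ≥ 1, becomes infected.
Round 3 — checking thresholds:
  Ben: 1 of 3 neighbours < 3, below threshold.
  Fay: 2 of 4 neighbours < 3, below threshold.
  Lee: 3 of 3 neighbours ≥ 3, becomes infected.
  Mo: 3 of 5 neighbours < 5, below threshold.
Round 4 — no new infections; cascade stops.

Ben, Fay, Mo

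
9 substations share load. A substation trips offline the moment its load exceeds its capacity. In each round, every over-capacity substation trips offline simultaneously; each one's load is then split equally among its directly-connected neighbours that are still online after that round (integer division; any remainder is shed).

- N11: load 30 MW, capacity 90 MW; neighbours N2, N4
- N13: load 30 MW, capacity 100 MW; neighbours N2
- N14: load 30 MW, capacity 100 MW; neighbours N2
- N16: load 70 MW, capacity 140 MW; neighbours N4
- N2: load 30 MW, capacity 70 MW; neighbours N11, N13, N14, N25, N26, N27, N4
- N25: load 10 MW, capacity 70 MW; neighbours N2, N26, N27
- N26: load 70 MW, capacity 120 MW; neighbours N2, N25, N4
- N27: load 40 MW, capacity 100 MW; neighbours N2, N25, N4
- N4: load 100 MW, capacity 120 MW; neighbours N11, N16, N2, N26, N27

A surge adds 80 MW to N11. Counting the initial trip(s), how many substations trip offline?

Round 1 — N11 at 110 > 90. N11 trips offline.
  N11 sheds 110 MW to N2, N4: 55 each.
    N2: 30+55 = 85 > 70
    N4: 100+55 = 155 > 120
Round 2 — N2, N4 trip offline.
  N2 sheds 85 MW to N13, N14, N25, N26, N27: 17 each.
    N13: 30+17 = 47 ≤ 100
    N14: 30+17 = 47 ≤ 100
    N25: 10+17 = 27 ≤ 70
    N26: 70+17 = 87 ≤ 120
    N27: 40+17 = 57 ≤ 100
  N4 sheds 155 MW to N16, N26, N27: 51 each (2 lost).
    N16: 70+51 = 121 ≤ 140
    N26: 87+51 = 138 > 120
    N27: 57+51 = 108 > 100
Round 3 — N26, N27 trip offline.
  N26 sheds 138 MW to N25: 138 each.
    N25: 27+138 = 165 > 70
  N27 sheds 108 MW to N25: 108 each.
    N25: 165+108 = 273 > 70
Round 4 — N25 trips offline.
  N25 sheds 273 MW: no online neighbours, lost.
No further trips.

6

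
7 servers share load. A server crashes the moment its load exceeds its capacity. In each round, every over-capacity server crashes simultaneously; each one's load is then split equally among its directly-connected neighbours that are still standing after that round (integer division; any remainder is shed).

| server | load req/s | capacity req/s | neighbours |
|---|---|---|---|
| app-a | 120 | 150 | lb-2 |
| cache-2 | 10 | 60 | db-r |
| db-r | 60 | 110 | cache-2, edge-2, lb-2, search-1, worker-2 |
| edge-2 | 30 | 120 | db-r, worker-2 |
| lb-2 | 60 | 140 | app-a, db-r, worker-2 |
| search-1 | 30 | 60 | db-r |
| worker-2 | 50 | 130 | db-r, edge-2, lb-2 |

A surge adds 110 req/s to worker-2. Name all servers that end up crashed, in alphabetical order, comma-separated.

Round 1 — worker-2 at 160 > 130. worker-2 crashes.
  worker-2 sheds 160 req/s to db-r, edge-2, lb-2: 53 each (1 lost).
    db-r: 60+53 = 113 > 110
    edge-2: 30+53 = 83 ≤ 120
    lb-2: 60+53 = 113 ≤ 140
Round 2 — db-r crashes.
  db-r sheds 113 req/s to cache-2, edge-2, lb-2, search-1: 28 each (1 lost).
    cache-2: 10+28 = 38 ≤ 60
    edge-2: 83+28 = 111 ≤ 120
    lb-2: 113+28 = 141 > 140
    search-1: 30+28 = 58 ≤ 60
Round 3 — lb-2 crashes.
  lb-2 sheds 141 req/s to app-a: 141 each.
    app-a: 120+141 = 261 > 150
Round 4 — app-a crashes.
  app-a sheds 261 req/s: no online neighbours, lost.
No further crashes.

app-a, db-r, lb-2, worker-2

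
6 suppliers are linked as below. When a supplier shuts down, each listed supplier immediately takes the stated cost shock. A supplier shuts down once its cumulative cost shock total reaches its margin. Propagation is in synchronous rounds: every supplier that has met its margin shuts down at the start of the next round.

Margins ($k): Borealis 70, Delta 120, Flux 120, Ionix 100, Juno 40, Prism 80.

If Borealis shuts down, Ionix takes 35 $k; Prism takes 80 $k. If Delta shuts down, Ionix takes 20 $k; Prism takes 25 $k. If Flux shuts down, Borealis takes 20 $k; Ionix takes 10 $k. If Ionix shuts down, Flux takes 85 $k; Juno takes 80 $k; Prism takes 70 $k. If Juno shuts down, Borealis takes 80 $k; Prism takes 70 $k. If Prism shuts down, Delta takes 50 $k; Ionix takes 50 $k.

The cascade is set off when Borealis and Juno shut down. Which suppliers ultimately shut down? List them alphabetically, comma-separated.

Round 1 — Borealis, Juno shut down (initial).
  Ionix: +35 → 35 < 100
  Prism: +80+70 → 150 ≥ 80
Round 2 — Prism shuts down.
  Delta: +50 → 50 < 120
  Ionix: +50 → 85 < 100
No further shutdowns.

Borealis, Juno, Prism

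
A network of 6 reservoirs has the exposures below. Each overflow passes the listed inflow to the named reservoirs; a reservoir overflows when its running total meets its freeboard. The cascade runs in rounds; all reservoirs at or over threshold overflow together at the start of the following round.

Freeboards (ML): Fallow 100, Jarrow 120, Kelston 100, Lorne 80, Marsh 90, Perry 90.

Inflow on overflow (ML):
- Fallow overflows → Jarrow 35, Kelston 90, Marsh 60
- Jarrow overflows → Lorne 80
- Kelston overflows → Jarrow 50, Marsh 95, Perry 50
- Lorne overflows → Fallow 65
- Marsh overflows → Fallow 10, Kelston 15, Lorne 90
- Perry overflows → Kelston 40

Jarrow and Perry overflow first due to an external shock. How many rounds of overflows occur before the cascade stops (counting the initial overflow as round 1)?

Round 1 — Jarrow, Perry overflow (initial).
  Kelston: +40 → 40 < 100
  Lorne: +80 → 80 ≥ 80
Round 2 — Lorne overflows.
  Fallow: +65 → 65 < 100
No further overflows.

2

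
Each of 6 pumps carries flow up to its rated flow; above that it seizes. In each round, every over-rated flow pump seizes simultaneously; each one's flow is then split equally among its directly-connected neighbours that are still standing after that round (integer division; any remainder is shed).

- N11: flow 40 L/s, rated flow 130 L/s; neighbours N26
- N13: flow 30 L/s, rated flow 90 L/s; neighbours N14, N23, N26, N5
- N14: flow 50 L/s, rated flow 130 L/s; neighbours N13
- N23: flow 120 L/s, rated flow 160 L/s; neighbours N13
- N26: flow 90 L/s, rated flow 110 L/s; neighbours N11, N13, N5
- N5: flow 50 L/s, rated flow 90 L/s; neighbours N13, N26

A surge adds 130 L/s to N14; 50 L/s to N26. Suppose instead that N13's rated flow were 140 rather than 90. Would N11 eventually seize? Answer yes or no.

With N13's rated flow at 140:
Round 1 — N14 at 180 > 130; N26 at 140 > 110. N14, N26 seize.
  N14 sheds 180 L/s to N13: 180 each.
    N13: 30+180 = 210 > 140
  N26 sheds 140 L/s to N11, N13, N5: 46 each (2 lost).
    N11: 40+46 = 86 ≤ 130
    N13: 210+46 = 256 > 140
    N5: 50+46 = 96 > 90
Round 2 — N13, N5 seize.
  N13 sheds 256 L/s to N23: 256 each.
    N23: 120+256 = 376 > 160
  N5 sheds 96 L/s: no online neighbours, lost.
Round 3 — N23 seizes.
  N23 sheds 376 L/s: no online neighbours, lost.
No further seizures.

no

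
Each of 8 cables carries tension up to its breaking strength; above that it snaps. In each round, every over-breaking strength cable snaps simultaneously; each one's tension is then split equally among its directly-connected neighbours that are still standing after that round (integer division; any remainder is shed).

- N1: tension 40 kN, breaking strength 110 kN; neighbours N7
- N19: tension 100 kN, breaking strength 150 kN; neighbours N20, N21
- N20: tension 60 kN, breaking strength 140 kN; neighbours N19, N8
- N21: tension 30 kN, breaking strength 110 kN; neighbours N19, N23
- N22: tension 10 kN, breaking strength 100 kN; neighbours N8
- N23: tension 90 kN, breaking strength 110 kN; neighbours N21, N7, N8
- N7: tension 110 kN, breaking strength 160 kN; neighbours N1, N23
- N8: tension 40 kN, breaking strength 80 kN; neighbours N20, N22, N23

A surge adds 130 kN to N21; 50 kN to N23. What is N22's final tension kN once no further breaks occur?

65

Round 1 — N21 at 160 > 110; N23 at 140 > 110. N21, N23 snap.
  N21 sheds 160 kN to N19: 160 each.
    N19: 100+160 = 260 > 150
  N23 sheds 140 kN to N7, N8: 70 each.
    N7: 110+70 = 180 > 160
    N8: 40+70 = 110 > 80
Round 2 — N19, N7, N8 snap.
  N19 sheds 260 kN to N20: 260 each.
    N20: 60+260 = 320 > 140
  N7 sheds 180 kN to N1: 180 each.
    N1: 40+180 = 220 > 110
  N8 sheds 110 kN to N20, N22: 55 each.
    N20: 320+55 = 375 > 140
    N22: 10+55 = 65 ≤ 100
Round 3 — N1, N20 snap.
  N1 sheds 220 kN: no online neighbours, lost.
  N20 sheds 375 kN: no online neighbours, lost.
No further breaks.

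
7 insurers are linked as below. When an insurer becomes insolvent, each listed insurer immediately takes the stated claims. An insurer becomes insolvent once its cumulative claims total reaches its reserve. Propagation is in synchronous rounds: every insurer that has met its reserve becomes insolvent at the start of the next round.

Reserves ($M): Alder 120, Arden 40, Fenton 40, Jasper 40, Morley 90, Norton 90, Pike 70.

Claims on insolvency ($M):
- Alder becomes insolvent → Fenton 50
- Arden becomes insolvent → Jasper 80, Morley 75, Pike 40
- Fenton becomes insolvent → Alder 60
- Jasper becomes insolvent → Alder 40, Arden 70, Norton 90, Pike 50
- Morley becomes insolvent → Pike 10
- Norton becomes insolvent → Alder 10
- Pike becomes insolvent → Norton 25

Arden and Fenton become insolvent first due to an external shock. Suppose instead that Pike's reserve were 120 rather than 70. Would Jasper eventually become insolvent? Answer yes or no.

With Pike's reserve at 120:
Round 1 — Arden, Fenton become insolvent (initial).
  Alder: +60 → 60 < 120
  Jasper: +80 → 80 ≥ 40
  Morley: +75 → 75 < 90
  Pike: +40 → 40 < 120
Round 2 — Jasper becomes insolvent.
  Alder: +40 → 100 < 120
  Norton: +90 → 90 ≥ 90
  Pike: +50 → 90 < 120
Round 3 — Norton becomes insolvent.
  Alder: +10 → 110 < 120
No further insolvencies.

yes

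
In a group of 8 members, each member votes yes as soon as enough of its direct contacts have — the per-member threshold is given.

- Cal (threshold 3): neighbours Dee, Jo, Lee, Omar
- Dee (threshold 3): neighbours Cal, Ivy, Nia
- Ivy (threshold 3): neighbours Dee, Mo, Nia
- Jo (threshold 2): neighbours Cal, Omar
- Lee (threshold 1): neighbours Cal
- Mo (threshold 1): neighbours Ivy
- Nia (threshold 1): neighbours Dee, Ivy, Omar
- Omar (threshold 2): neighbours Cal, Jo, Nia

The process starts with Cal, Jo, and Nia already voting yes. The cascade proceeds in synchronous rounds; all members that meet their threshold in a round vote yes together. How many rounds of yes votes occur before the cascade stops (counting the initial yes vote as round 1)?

Round 1 — Cal, Jo, Nia vote yes (initial).
Round 2 — checking thresholds:
  Dee: 2 of 3 neighbours < 3, below threshold.
  Ivy: 1 of 3 neighbours < 3, below threshold.
  Lee: 1 of 1 neighbours ≥ 1, votes yes.
  Omar: 3 of 3 neighbours ≥ 2, votes yes.
Round 3 — no new yes votes; cascade stops.

2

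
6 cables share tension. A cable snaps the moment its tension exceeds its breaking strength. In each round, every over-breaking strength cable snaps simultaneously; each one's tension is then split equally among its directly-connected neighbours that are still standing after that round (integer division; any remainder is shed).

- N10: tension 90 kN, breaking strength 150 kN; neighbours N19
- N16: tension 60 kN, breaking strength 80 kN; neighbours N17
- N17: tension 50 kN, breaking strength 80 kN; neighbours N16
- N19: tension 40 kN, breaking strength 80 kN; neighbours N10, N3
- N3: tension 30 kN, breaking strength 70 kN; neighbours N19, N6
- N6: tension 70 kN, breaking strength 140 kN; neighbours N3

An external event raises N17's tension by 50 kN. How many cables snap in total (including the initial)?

Round 1 — N17 at 100 > 80. N17 snaps.
  N17 sheds 100 kN to N16: 100 each.
    N16: 60+100 = 160 > 80
Round 2 — N16 snaps.
  N16 sheds 160 kN: no online neighbours, lost.
No further breaks.

2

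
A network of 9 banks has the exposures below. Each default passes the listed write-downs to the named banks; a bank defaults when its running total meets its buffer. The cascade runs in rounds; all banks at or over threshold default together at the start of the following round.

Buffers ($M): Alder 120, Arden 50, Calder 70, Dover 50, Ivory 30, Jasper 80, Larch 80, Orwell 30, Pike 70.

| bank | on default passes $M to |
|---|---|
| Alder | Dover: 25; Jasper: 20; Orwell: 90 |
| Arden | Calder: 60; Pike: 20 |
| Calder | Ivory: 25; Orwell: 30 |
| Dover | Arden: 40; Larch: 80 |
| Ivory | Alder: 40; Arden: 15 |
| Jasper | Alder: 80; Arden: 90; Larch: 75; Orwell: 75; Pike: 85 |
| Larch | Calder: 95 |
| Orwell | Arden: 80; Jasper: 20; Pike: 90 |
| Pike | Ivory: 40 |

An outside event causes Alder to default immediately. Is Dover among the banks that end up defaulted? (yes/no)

Round 1 — Alder defaults (initial).
  Dover: +25 → 25 < 50
  Jasper: +20 → 20 < 80
  Orwell: +90 → 90 ≥ 30
Round 2 — Orwell defaults.
  Arden: +80 → 80 ≥ 50
  Jasper: +20 → 40 < 80
  Pike: +90 → 90 ≥ 70
Round 3 — Arden, Pike default.
  Calder: +60 → 60 < 70
  Ivory: +40 → 40 ≥ 30
Round 4 — Ivory defaults.
No further defaults.

no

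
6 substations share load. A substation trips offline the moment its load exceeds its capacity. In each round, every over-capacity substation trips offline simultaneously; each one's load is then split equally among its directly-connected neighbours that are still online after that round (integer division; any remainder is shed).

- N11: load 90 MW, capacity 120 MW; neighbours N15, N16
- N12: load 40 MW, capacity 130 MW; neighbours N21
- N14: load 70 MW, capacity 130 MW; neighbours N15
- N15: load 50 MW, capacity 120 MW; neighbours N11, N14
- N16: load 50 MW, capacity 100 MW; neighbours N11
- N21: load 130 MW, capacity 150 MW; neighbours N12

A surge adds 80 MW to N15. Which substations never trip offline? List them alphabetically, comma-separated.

N12, N21

Round 1 — N15 at 130 > 120. N15 trips offline.
  N15 sheds 130 MW to N11, N14: 65 each.
    N11: 90+65 = 155 > 120
    N14: 70+65 = 135 > 130
Round 2 — N11, N14 trip offline.
  N11 sheds 155 MW to N16: 155 each.
    N16: 50+155 = 205 > 100
  N14 sheds 135 MW: no online neighbours, lost.
Round 3 — N16 trips offline.
  N16 sheds 205 MW: no online neighbours, lost.
No further trips.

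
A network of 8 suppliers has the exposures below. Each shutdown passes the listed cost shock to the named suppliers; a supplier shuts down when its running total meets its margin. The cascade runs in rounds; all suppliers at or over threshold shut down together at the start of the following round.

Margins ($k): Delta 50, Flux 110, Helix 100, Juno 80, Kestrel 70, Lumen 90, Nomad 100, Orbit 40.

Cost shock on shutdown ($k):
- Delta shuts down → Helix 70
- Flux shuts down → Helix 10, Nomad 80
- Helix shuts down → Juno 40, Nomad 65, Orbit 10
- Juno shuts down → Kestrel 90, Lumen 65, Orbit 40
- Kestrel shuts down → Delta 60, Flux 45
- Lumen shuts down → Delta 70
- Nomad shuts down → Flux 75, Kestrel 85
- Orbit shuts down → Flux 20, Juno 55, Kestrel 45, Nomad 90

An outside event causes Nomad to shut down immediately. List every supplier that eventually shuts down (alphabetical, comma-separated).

Delta, Flux, Kestrel, Nomad

Round 1 — Nomad shuts down (initial).
  Flux: +75 → 75 < 110
  Kestrel: +85 → 85 ≥ 70
Round 2 — Kestrel shuts down.
  Delta: +60 → 60 ≥ 50
  Flux: +45 → 120 ≥ 110
Round 3 — Delta, Flux shut down.
  Helix: +70+10 → 80 < 100
No further shutdowns.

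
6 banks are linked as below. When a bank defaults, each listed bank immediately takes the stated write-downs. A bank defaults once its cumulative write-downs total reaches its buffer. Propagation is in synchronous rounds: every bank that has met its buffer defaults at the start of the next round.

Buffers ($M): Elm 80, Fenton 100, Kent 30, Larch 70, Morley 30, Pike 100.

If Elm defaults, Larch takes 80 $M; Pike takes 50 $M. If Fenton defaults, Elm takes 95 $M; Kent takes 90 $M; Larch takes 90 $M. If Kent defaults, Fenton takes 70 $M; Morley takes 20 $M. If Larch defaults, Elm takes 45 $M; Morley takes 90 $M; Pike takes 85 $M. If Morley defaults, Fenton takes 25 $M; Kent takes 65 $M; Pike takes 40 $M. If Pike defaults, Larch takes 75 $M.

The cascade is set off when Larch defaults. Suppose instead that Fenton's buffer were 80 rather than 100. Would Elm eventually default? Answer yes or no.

With Fenton's buffer at 80:
Round 1 — Larch defaults (initial).
  Elm: +45 → 45 < 80
  Morley: +90 → 90 ≥ 30
  Pike: +85 → 85 < 100
Round 2 — Morley defaults.
  Fenton: +25 → 25 < 80
  Kent: +65 → 65 ≥ 30
  Pike: +40 → 125 ≥ 100
Round 3 — Kent, Pike default.
  Fenton: +70 → 95 ≥ 80
Round 4 — Fenton defaults.
  Elm: +95 → 140 ≥ 80
Round 5 — Elm defaults.
No further defaults.

yes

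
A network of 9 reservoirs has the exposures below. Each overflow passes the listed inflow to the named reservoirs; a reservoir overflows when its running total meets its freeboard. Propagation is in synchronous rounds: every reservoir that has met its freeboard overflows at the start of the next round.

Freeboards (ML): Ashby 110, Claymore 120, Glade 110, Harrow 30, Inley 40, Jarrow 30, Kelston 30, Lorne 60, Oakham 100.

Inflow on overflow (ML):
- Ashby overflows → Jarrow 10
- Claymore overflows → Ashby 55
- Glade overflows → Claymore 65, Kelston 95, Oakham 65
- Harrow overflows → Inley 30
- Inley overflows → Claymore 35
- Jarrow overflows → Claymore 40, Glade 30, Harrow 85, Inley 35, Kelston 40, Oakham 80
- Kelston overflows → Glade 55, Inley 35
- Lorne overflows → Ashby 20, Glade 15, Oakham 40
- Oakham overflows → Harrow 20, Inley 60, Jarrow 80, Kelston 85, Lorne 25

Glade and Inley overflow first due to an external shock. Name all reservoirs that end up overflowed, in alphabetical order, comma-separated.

Glade, Inley, Kelston

Round 1 — Glade, Inley overflow (initial).
  Claymore: +65+35 → 100 < 120
  Kelston: +95 → 95 ≥ 30
  Oakham: +65 → 65 < 100
Round 2 — Kelston overflows.
No further overflows.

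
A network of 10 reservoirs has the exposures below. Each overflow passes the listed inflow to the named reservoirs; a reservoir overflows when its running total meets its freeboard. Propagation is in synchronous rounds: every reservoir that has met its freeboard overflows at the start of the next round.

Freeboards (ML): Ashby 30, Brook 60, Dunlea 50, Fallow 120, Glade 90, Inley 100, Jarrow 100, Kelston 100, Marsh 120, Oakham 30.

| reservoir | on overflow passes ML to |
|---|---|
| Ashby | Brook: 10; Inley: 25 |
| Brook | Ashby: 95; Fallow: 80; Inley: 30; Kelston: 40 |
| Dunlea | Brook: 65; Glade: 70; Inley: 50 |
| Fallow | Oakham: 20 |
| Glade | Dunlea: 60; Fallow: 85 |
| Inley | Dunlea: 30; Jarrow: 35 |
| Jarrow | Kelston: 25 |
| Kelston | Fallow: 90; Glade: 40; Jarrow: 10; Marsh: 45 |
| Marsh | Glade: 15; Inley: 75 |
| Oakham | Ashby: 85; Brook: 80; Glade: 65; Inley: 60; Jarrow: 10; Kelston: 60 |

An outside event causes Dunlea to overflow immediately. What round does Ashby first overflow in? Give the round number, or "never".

3

Round 1 — Dunlea overflows (initial).
  Brook: +65 → 65 ≥ 60
  Glade: +70 → 70 < 90
  Inley: +50 → 50 < 100
Round 2 — Brook overflows.
  Ashby: +95 → 95 ≥ 30
  Fallow: +80 → 80 < 120
  Inley: +30 → 80 < 100
  Kelston: +40 → 40 < 100
Round 3 — Ashby overflows.
  Inley: +25 → 105 ≥ 100
Round 4 — Inley overflows.
  Jarrow: +35 → 35 < 100
No further overflows.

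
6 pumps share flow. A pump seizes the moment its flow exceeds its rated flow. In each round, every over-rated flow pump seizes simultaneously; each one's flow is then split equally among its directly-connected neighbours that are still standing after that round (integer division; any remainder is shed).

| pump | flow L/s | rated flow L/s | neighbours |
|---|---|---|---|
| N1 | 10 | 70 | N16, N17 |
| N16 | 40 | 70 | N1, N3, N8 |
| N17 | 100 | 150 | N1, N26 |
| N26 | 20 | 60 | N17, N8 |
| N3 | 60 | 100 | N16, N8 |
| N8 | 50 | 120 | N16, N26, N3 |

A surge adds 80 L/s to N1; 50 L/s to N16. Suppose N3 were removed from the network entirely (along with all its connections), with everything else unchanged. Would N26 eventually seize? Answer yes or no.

yes

With N3 removed:
Round 1 — N1 at 90 > 70; N16 at 90 > 70. N1, N16 seize.
  N1 sheds 90 L/s to N17: 90 each.
    N17: 100+90 = 190 > 150
  N16 sheds 90 L/s to N8: 90 each.
    N8: 50+90 = 140 > 120
Round 2 — N17, N8 seize.
  N17 sheds 190 L/s to N26: 190 each.
    N26: 20+190 = 210 > 60
  N8 sheds 140 L/s to N26: 140 each.
    N26: 210+140 = 350 > 60
Round 3 — N26 seizes.
  N26 sheds 350 L/s: no online neighbours, lost.
No further seizures.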